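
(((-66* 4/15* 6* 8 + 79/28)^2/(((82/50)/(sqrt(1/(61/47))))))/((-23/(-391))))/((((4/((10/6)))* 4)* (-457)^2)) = 1181073905965* sqrt(2867)/19656373325568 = 3.22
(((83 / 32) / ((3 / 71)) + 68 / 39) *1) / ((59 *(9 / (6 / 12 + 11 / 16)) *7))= 213845 / 10603008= 0.02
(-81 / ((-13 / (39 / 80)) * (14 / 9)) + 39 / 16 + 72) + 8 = 94517 / 1120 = 84.39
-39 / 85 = -0.46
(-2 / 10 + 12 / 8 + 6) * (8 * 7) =2044 / 5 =408.80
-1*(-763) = 763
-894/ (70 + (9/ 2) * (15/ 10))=-3576/ 307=-11.65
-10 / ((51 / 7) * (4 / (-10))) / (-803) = -175 / 40953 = -0.00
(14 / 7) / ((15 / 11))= 1.47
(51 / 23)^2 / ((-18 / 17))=-4913 / 1058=-4.64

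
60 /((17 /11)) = 660 /17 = 38.82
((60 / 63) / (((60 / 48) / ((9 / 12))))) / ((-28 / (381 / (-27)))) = 127 / 441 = 0.29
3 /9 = 1 /3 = 0.33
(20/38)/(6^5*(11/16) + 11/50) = 500/5078909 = 0.00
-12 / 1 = -12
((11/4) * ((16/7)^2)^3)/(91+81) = 11534336/5058907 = 2.28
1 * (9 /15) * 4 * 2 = 24 /5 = 4.80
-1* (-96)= 96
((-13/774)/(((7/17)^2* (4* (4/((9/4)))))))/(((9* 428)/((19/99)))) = -71383/102848030208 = -0.00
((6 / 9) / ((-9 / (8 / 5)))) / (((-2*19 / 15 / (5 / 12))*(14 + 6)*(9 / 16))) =8 / 4617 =0.00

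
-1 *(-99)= 99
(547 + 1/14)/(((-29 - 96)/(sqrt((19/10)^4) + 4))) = -5828499/175000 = -33.31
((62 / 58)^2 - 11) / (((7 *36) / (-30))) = 20725 / 17661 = 1.17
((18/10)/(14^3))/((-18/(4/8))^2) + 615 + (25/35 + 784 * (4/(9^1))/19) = 23801048339/37537920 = 634.05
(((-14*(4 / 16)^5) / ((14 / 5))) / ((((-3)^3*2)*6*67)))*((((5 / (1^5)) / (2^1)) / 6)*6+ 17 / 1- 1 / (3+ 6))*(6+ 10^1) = 1745 / 25007616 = 0.00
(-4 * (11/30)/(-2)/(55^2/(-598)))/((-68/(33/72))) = 299/306000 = 0.00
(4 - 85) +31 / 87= -7016 / 87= -80.64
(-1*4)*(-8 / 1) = 32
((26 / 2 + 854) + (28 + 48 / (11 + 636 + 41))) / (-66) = -19244 / 1419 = -13.56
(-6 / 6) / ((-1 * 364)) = 1 / 364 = 0.00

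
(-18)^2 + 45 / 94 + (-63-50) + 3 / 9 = 211.81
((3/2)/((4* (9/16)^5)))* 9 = 59.93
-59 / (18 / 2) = -59 / 9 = -6.56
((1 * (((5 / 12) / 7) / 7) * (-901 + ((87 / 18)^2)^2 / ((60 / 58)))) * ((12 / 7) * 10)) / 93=-72598655 / 124023312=-0.59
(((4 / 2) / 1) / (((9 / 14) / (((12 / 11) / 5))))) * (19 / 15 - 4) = -4592 / 2475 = -1.86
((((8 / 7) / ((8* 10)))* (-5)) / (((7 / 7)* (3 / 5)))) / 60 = -1 / 504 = -0.00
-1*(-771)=771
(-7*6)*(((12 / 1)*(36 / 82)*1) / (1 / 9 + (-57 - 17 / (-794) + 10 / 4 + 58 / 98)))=794149272 / 193004999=4.11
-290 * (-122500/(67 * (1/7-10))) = -248675000/4623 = -53790.83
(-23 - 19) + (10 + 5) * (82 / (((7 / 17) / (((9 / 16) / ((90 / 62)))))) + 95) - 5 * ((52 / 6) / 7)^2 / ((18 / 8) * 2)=80612443 / 31752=2538.81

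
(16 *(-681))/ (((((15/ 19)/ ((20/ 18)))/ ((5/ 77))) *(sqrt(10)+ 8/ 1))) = -2760320/ 18711+ 345040 *sqrt(10)/ 18711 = -89.21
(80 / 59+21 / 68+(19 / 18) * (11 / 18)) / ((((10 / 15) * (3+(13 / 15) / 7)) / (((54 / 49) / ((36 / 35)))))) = 9382825 / 7895616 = 1.19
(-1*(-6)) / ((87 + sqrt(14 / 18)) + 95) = 1404 / 42587 - 18*sqrt(7) / 298109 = 0.03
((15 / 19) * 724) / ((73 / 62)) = 673320 / 1387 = 485.45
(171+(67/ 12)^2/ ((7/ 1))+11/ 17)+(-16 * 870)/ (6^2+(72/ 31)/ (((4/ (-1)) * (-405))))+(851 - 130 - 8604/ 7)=-309255402769/ 430302096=-718.69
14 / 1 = 14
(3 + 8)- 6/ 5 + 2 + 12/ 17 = 1063/ 85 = 12.51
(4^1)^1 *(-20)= -80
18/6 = 3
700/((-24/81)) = -4725/2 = -2362.50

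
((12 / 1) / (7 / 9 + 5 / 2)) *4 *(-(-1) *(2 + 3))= 4320 / 59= 73.22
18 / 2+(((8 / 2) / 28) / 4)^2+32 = 32145 / 784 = 41.00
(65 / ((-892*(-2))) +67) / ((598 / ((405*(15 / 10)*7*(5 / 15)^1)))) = 339046155 / 2133664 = 158.90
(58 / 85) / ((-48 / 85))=-29 / 24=-1.21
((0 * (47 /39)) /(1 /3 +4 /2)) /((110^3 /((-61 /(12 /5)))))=0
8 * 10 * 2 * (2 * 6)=1920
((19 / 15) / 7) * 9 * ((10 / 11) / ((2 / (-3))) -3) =-2736 / 385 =-7.11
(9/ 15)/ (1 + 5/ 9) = 27/ 70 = 0.39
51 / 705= 17 / 235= 0.07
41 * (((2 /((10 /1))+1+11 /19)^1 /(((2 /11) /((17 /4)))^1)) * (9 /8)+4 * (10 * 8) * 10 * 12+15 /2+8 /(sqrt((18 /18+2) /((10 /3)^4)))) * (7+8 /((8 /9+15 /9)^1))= 7642400 * sqrt(3) /621+2233510763931 /139840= 15993217.58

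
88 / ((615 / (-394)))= -34672 / 615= -56.38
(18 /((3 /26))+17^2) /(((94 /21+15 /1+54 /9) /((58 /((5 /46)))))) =4986492 /535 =9320.55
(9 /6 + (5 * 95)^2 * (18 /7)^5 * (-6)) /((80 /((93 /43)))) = -475788493790847 /115632160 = -4114672.72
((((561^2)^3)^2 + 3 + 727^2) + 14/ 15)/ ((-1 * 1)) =-14576242809809535159754358027292809/ 15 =-971749520653969010650290500000000.00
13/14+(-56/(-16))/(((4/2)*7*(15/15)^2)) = 33/28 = 1.18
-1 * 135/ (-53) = 135/ 53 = 2.55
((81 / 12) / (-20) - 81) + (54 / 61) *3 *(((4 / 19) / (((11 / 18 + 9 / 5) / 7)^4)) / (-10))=-7304960219373 / 85628867120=-85.31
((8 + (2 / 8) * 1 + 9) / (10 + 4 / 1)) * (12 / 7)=207 / 98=2.11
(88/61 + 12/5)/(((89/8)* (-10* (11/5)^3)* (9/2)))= -46880/65033991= -0.00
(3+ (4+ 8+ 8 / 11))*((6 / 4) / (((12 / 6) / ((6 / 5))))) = 1557 / 110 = 14.15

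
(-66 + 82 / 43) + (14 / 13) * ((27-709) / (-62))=-29206 / 559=-52.25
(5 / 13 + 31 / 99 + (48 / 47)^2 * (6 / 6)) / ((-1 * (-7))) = 706990 / 2842983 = 0.25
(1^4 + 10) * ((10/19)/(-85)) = -22/323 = -0.07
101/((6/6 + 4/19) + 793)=1919/15090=0.13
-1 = -1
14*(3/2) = 21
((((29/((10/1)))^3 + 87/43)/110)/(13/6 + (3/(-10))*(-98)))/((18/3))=0.00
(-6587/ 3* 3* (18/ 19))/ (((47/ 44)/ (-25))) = 130422600/ 893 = 146049.94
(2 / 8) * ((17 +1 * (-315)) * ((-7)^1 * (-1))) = -1043 / 2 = -521.50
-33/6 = -11/2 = -5.50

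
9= 9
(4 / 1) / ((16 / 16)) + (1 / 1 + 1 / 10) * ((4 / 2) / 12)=251 / 60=4.18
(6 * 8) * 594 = 28512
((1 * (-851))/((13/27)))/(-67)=22977/871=26.38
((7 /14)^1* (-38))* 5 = -95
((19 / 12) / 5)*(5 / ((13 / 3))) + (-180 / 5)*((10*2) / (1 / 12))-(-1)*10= -448741 / 52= -8629.63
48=48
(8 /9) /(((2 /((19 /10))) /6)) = 76 /15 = 5.07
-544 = -544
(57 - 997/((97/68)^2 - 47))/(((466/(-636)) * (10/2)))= -98769066/4570295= -21.61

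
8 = 8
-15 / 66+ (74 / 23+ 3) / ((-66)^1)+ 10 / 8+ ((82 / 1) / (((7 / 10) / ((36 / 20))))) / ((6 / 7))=749675 / 3036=246.93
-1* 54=-54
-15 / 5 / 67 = -3 / 67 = -0.04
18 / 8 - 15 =-51 / 4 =-12.75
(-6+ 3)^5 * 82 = -19926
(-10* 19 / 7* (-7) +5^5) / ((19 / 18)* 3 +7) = 19890 / 61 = 326.07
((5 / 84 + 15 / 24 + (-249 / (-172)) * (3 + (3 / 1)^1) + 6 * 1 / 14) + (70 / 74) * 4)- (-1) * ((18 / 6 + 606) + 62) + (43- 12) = 191266729 / 267288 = 715.58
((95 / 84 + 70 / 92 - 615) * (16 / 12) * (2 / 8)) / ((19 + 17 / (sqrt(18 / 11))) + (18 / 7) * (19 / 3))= -292577675 / 43349986 + 140958475 * sqrt(22) / 260099916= -4.21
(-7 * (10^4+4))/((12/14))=-245098/3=-81699.33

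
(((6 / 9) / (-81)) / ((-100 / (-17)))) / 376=-17 / 4568400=-0.00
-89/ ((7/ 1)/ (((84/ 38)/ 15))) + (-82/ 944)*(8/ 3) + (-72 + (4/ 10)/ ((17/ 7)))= -4227259/ 57171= -73.94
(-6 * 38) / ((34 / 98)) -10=-11342 / 17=-667.18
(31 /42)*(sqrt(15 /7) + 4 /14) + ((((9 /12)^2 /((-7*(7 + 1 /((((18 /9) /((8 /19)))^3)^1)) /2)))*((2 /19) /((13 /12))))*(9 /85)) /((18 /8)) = 1646058887 /7809387495 + 31*sqrt(105) /294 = 1.29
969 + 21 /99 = 31984 /33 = 969.21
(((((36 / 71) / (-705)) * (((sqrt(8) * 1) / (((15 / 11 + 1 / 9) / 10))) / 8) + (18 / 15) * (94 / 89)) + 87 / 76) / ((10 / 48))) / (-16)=-244737 / 338200 + 891 * sqrt(2) / 2436010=-0.72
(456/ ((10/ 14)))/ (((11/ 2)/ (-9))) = -57456/ 55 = -1044.65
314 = 314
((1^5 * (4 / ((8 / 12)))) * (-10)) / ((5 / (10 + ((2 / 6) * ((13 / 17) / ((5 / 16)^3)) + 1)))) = -493492 / 2125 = -232.23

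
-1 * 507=-507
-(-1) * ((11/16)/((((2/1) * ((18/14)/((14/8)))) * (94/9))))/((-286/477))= -23373/312832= -0.07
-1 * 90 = -90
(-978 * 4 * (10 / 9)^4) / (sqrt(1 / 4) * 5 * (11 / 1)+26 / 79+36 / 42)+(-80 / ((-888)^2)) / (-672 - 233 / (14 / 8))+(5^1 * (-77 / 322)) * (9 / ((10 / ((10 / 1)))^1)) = -10767539158198477735 / 49253835043146672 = -218.61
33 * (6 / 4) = 99 / 2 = 49.50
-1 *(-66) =66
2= 2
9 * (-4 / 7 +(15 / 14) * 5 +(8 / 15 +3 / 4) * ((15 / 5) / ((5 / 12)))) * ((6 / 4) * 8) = 265086 / 175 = 1514.78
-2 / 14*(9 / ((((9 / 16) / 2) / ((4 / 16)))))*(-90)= 720 / 7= 102.86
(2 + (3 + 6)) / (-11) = -1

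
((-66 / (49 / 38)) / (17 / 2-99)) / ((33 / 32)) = 4864 / 8869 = 0.55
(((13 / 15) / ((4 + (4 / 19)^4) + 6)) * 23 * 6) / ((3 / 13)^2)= 6585250451 / 29327985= 224.54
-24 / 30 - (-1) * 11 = 51 / 5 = 10.20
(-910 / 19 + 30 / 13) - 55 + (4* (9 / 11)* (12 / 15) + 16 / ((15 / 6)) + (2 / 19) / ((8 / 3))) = -4973707 / 54340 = -91.53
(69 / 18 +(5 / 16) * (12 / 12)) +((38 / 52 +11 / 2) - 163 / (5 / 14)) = -1391593 / 3120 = -446.02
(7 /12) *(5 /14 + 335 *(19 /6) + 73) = 11909 /18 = 661.61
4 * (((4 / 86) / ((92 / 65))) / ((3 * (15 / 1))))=26 / 8901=0.00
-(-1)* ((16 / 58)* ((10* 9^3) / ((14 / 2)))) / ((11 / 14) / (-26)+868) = 3032640 / 9162289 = 0.33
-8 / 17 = -0.47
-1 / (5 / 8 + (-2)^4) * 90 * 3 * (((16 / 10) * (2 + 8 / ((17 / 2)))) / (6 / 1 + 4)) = -17280 / 2261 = -7.64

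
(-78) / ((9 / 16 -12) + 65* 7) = -1248 / 7097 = -0.18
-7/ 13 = -0.54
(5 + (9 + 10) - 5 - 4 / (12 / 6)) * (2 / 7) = 34 / 7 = 4.86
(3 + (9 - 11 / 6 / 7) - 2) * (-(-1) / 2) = 409 / 84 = 4.87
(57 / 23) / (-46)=-57 / 1058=-0.05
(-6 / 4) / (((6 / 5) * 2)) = -5 / 8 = -0.62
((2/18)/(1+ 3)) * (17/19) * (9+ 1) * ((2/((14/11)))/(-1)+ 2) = 85/798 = 0.11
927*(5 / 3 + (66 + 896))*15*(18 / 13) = 241196130 / 13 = 18553548.46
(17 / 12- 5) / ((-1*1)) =43 / 12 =3.58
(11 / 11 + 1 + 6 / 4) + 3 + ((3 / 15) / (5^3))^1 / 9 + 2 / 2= 7.50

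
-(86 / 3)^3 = -636056 / 27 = -23557.63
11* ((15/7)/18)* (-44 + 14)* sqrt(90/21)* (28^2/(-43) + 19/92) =19610525* sqrt(210)/193844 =1466.04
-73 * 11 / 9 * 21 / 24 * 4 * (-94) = 264187 / 9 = 29354.11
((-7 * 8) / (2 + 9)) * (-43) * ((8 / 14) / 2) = 688 / 11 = 62.55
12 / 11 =1.09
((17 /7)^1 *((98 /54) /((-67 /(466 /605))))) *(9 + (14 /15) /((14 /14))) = -8262646 /16416675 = -0.50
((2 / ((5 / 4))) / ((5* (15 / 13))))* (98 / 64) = 637 / 1500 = 0.42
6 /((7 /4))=24 /7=3.43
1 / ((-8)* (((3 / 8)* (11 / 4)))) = -4 / 33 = -0.12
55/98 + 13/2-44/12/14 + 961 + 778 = 513265/294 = 1745.80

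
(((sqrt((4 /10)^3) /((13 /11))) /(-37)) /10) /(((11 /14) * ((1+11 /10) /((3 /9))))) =-4 * sqrt(10) /108225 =-0.00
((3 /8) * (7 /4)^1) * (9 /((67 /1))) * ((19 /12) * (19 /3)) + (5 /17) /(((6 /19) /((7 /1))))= 3238151 /437376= 7.40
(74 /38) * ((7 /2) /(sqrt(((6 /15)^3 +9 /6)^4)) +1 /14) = 2.93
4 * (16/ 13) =64/ 13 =4.92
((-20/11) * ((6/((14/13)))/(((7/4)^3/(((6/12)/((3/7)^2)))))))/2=-2.57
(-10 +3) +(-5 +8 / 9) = -11.11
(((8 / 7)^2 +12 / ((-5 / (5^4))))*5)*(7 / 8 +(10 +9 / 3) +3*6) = -23407725 / 98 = -238854.34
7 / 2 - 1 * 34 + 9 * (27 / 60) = -529 / 20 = -26.45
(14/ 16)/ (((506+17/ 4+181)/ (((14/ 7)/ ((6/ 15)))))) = 1/ 158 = 0.01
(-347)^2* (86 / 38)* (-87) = -450450069 / 19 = -23707898.37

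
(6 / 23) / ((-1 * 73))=-6 / 1679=-0.00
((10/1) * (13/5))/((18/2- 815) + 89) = -26/717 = -0.04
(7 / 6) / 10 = 7 / 60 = 0.12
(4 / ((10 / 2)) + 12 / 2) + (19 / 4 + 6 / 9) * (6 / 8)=869 / 80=10.86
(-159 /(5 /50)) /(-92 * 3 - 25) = 1590 /301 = 5.28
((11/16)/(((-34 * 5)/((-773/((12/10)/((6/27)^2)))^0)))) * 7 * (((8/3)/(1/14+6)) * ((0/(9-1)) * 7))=0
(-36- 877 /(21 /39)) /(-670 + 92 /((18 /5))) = 104877 /40600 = 2.58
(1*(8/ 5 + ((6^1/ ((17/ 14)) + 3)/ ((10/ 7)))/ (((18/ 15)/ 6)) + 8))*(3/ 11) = 19071/ 1870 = 10.20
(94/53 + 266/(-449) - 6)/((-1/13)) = 1490762/23797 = 62.64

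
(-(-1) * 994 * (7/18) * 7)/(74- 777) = -24353/6327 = -3.85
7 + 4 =11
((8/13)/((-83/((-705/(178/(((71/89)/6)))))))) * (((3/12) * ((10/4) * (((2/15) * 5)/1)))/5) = 16685/51280554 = 0.00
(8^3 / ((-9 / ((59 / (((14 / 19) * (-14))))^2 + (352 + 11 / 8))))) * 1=-158206880 / 7203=-21964.03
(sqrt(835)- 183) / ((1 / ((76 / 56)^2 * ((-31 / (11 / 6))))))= 6143859 / 1078- 33573 * sqrt(835) / 1078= 4799.37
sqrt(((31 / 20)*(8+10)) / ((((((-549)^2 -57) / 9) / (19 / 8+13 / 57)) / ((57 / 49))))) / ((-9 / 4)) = -sqrt(3465173490) / 2636760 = -0.02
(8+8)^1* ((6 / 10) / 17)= 0.56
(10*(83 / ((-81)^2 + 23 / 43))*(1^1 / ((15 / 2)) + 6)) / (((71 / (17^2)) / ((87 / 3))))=2751884588 / 30048549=91.58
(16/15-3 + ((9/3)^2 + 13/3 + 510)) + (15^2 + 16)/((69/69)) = 3812/5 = 762.40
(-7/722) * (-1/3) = 7/2166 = 0.00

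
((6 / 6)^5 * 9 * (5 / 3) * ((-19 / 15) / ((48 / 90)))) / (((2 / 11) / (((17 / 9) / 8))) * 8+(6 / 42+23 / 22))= -11305 / 2332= -4.85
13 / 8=1.62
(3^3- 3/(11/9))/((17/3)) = 810/187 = 4.33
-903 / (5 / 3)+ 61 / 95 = -10282 / 19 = -541.16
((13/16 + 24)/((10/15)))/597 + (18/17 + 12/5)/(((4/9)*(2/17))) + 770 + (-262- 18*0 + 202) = 24714601/31840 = 776.21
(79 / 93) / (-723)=-79 / 67239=-0.00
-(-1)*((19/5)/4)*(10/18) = 19/36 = 0.53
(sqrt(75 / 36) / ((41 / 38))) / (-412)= -95 * sqrt(3) / 50676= -0.00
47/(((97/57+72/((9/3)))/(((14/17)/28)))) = 0.05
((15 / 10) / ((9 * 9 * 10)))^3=0.00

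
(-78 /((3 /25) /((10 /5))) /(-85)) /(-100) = -13 /85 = -0.15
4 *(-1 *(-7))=28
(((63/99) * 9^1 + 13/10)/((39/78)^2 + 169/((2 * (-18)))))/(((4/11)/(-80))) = 6957/20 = 347.85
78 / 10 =39 / 5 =7.80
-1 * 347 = -347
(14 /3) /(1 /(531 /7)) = 354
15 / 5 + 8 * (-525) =-4197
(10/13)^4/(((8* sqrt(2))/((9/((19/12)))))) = 67500* sqrt(2)/542659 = 0.18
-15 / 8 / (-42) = 5 / 112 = 0.04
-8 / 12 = -2 / 3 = -0.67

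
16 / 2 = 8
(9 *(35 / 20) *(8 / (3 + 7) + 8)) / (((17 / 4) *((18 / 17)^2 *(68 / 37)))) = 2849 / 180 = 15.83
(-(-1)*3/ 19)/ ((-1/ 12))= -36/ 19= -1.89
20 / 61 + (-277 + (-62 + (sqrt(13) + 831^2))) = sqrt(13) + 42103562 / 61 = 690225.93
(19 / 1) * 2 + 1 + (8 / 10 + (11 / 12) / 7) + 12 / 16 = 8543 / 210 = 40.68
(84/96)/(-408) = -7/3264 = -0.00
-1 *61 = -61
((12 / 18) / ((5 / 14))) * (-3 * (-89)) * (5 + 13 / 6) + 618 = 62848 / 15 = 4189.87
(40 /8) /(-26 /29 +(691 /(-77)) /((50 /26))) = -279125 /310557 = -0.90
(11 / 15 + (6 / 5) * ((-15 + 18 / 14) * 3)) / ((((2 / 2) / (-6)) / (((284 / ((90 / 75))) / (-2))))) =-725194 / 21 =-34533.05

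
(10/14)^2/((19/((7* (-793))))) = -19825/133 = -149.06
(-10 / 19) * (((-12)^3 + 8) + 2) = 17180 / 19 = 904.21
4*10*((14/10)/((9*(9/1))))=0.69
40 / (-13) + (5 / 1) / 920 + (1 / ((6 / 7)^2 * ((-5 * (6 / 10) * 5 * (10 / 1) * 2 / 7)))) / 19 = -188553107 / 61354800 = -3.07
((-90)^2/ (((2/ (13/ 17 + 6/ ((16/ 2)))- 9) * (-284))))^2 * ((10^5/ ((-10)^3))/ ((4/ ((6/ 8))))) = -3262764796875/ 12616231684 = -258.62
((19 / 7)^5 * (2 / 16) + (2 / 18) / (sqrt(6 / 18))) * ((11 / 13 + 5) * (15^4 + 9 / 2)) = 427538 * sqrt(3) / 13 + 4763818864179 / 873964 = 5507781.07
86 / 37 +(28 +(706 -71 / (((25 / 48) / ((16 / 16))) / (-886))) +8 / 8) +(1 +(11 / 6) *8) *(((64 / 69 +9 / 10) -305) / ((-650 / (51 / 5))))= 10088740620107 / 82972500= 121591.38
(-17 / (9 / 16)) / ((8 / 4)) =-136 / 9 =-15.11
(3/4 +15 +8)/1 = 95/4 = 23.75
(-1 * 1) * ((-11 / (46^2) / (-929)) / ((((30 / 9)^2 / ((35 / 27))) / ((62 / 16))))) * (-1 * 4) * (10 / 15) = 2387 / 353837520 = 0.00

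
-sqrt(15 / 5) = -sqrt(3) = -1.73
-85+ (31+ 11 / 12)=-637 / 12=-53.08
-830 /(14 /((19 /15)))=-1577 /21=-75.10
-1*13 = -13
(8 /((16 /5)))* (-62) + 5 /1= -150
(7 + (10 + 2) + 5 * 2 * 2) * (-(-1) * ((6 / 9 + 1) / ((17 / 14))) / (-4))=-455 / 34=-13.38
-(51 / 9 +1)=-6.67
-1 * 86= -86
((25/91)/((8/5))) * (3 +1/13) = 625/1183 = 0.53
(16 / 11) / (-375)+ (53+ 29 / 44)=885311 / 16500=53.66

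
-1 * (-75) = 75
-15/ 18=-5/ 6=-0.83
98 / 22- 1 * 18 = -13.55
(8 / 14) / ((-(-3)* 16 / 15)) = 0.18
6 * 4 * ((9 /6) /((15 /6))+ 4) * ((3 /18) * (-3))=-276 /5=-55.20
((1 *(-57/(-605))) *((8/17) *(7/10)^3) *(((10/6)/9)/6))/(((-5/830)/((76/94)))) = -20554618/326291625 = -0.06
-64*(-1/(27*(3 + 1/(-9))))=32/39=0.82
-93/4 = -23.25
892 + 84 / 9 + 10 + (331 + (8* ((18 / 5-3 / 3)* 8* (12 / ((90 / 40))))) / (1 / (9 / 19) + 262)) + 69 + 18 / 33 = 1315.24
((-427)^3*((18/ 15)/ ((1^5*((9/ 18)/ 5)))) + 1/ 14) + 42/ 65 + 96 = -850170866347/ 910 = -934253699.28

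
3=3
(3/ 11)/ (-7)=-3/ 77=-0.04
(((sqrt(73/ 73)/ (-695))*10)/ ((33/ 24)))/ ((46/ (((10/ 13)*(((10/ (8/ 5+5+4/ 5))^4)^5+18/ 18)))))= -764789251818332892698134900302944080/ 10570928980371148596237881329965599971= -0.07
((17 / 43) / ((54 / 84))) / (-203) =-34 / 11223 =-0.00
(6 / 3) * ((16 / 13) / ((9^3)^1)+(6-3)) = 6.00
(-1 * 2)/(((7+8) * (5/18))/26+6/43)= -13416/2011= -6.67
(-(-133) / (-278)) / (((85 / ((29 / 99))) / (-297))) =0.49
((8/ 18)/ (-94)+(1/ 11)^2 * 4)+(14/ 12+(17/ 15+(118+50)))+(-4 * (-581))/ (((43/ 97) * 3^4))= 46558421023/ 198078210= 235.05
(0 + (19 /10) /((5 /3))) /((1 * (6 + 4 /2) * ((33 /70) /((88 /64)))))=133 /320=0.42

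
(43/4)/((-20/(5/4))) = -43/64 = -0.67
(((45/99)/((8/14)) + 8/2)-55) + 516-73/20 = 25418/55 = 462.15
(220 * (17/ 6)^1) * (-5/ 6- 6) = -38335/ 9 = -4259.44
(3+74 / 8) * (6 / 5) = 14.70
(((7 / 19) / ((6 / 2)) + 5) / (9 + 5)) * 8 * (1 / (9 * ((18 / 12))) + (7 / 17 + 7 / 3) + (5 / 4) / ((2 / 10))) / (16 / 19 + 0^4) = 1215523 / 38556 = 31.53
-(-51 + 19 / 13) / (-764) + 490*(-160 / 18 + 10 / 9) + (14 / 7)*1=-85123655 / 22347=-3809.18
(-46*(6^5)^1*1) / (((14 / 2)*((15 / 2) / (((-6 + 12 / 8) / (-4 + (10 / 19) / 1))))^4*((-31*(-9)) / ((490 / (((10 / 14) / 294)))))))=-9326944691568 / 283669375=-32879.63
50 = 50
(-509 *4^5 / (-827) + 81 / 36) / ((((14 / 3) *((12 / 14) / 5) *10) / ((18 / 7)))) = 2690109 / 13232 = 203.30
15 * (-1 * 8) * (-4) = 480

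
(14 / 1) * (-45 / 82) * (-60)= 18900 / 41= 460.98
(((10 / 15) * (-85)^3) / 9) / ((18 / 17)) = -10440125 / 243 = -42963.48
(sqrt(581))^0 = 1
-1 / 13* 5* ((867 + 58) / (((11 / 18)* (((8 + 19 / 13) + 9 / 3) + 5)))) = -33.34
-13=-13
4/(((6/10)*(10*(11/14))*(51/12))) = 112/561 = 0.20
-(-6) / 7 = 6 / 7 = 0.86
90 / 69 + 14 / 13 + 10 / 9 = 9398 / 2691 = 3.49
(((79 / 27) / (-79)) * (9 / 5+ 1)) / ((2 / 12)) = -28 / 45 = -0.62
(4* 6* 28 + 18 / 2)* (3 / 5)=2043 / 5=408.60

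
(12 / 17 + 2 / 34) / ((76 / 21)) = 273 / 1292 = 0.21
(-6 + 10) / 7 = 4 / 7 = 0.57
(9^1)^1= 9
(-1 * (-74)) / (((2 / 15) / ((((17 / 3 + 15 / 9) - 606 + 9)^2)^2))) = 1811686549639385 / 27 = 67099501838495.74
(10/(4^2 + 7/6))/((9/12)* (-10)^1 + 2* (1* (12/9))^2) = -1080/7313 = -0.15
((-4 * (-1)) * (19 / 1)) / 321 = 76 / 321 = 0.24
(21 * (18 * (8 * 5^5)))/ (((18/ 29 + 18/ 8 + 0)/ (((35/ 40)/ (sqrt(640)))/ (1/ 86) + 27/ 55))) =657720000/ 407 + 114568125 * sqrt(10)/ 37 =11407809.45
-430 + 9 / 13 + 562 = 1725 / 13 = 132.69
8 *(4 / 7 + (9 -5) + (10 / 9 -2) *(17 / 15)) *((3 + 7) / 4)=13472 / 189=71.28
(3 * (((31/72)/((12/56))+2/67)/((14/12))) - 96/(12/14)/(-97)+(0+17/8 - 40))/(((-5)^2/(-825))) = 378042775/363944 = 1038.74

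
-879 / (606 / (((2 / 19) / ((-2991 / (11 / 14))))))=3223 / 80356206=0.00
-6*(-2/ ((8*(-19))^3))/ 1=-0.00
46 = 46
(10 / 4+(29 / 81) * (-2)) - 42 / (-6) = 1423 / 162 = 8.78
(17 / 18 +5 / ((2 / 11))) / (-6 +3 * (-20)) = -128 / 297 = -0.43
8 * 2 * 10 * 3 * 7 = 3360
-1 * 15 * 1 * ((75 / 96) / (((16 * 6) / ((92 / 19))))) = -2875 / 4864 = -0.59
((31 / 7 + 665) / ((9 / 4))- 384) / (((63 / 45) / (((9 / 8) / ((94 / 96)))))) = -163440 / 2303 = -70.97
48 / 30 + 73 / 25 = 113 / 25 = 4.52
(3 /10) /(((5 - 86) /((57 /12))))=-19 /1080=-0.02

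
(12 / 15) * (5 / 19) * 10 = 40 / 19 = 2.11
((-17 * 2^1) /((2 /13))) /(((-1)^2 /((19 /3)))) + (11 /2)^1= -8365 /6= -1394.17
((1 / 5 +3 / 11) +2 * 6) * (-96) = -1197.38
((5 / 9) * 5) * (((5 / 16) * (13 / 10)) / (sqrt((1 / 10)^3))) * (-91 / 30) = -29575 * sqrt(10) / 864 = -108.25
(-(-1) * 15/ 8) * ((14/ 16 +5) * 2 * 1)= 705/ 32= 22.03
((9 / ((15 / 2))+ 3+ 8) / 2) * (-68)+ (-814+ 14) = -6074 / 5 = -1214.80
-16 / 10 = -8 / 5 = -1.60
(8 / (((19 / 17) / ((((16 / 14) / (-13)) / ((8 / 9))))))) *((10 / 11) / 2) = -6120 / 19019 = -0.32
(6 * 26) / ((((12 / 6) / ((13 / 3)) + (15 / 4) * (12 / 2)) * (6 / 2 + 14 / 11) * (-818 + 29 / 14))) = -208208 / 106839319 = -0.00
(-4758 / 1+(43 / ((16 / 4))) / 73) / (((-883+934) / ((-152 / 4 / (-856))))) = -26396567 / 6373776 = -4.14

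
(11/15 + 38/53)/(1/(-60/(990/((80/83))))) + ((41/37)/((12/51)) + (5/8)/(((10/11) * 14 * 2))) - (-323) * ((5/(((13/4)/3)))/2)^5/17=3345411337218811375/2680313885016768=1248.14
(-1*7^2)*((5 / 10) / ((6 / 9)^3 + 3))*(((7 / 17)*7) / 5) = -4.28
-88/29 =-3.03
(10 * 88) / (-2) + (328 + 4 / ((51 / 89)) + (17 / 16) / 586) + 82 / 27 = -438882757 / 4303584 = -101.98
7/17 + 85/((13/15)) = 21766/221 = 98.49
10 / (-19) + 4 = 66 / 19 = 3.47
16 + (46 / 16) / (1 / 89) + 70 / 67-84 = 101261 / 536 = 188.92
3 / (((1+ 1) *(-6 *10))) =-0.02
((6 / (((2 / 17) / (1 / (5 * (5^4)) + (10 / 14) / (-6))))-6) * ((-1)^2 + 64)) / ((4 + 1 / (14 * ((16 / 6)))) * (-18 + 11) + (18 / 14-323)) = 2.24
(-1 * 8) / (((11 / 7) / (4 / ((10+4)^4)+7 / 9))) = -134474 / 33957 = -3.96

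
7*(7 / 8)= 49 / 8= 6.12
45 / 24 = 15 / 8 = 1.88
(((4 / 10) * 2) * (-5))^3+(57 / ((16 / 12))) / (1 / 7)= 941 / 4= 235.25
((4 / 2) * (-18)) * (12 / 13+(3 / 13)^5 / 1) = -12347100 / 371293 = -33.25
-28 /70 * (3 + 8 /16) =-7 /5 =-1.40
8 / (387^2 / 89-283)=356 / 62291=0.01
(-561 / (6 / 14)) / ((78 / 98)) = -64141 / 39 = -1644.64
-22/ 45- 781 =-35167/ 45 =-781.49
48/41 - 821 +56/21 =-100511/123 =-817.16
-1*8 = -8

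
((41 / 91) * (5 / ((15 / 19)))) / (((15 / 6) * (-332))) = -779 / 226590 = -0.00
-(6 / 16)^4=-81 / 4096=-0.02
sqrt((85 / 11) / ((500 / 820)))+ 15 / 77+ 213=216.75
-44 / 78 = -22 / 39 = -0.56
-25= -25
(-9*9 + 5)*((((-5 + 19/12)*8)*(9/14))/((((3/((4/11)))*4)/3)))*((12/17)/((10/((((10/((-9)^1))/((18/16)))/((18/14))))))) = -99712/15147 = -6.58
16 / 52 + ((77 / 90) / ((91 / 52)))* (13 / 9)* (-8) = -28124 / 5265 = -5.34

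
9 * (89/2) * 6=2403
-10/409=-0.02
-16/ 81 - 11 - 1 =-988/ 81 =-12.20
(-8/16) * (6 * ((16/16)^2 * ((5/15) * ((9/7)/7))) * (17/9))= -17/49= -0.35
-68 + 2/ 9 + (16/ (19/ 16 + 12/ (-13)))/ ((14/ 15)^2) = 8170/ 4851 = 1.68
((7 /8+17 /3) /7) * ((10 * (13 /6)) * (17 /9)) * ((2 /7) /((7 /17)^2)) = 50137165 /777924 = 64.45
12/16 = 3/4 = 0.75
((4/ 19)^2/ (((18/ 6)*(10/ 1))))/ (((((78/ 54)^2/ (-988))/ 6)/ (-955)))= 990144/ 247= 4008.68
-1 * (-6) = 6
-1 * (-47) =47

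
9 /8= 1.12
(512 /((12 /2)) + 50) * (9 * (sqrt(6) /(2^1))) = 609 * sqrt(6) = 1491.74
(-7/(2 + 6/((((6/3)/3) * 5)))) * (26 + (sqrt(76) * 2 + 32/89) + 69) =-297045/1691 - 140 * sqrt(19)/19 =-207.78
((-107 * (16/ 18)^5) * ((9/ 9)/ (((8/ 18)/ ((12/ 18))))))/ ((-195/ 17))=29802496/ 3838185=7.76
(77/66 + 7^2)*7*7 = 14749/6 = 2458.17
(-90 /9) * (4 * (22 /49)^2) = -19360 /2401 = -8.06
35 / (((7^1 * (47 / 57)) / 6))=1710 / 47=36.38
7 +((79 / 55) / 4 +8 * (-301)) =-528141 / 220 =-2400.64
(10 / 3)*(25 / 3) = 250 / 9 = 27.78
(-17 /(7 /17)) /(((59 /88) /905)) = -55728.72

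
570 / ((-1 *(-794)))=285 / 397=0.72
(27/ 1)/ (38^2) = 27/ 1444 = 0.02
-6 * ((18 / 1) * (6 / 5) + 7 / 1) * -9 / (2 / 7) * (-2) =-54054 / 5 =-10810.80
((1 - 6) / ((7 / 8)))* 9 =-360 / 7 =-51.43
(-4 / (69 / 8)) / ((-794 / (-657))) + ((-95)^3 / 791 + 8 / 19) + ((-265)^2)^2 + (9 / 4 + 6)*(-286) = 1353510456986703223 / 274459598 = 4931547181.62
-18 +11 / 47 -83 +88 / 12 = -93.43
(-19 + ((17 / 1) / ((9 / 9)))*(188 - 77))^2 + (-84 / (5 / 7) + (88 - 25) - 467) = 17444512 / 5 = 3488902.40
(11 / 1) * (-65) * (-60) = 42900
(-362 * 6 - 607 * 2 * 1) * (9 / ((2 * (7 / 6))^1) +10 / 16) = -424943 / 28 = -15176.54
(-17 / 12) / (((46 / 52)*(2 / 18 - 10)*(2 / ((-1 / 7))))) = -0.01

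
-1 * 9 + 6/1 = -3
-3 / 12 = -1 / 4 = -0.25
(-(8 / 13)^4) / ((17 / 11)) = -45056 / 485537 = -0.09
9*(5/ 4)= 45/ 4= 11.25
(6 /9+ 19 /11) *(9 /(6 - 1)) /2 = 237 /110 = 2.15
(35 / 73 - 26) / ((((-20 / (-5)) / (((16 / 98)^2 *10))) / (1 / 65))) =-59616 / 2278549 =-0.03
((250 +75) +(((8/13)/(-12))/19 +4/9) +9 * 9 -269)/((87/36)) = 1222132/21489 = 56.87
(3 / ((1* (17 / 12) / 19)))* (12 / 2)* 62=254448 / 17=14967.53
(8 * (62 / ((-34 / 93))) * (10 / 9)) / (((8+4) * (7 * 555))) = -3844 / 118881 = -0.03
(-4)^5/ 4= -256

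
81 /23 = 3.52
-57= -57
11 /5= 2.20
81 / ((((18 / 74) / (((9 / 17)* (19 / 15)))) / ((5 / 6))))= 6327 / 34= 186.09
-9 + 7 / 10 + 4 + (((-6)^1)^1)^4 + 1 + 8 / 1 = 13007 / 10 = 1300.70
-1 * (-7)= 7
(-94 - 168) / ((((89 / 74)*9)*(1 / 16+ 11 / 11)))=-310208 / 13617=-22.78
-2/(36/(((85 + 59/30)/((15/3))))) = -2609/2700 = -0.97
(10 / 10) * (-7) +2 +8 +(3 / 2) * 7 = 27 / 2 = 13.50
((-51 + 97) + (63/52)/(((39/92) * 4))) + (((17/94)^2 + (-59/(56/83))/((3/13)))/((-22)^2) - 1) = 1363921433597/30355477152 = 44.93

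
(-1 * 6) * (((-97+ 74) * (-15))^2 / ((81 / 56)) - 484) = -1472488 / 3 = -490829.33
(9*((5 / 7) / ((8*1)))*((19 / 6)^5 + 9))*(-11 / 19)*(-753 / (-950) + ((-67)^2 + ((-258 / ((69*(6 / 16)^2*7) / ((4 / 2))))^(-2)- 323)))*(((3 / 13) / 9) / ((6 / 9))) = -6717062467058534784523 / 275149777199431680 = -24412.39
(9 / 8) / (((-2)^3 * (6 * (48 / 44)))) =-11 / 512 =-0.02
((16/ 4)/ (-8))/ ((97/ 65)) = -65/ 194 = -0.34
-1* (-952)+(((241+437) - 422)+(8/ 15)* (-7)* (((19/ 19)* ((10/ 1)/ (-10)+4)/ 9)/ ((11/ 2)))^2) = 19732456/ 16335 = 1207.99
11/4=2.75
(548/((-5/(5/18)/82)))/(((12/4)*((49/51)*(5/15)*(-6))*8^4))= 95489/903168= 0.11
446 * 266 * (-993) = -117805548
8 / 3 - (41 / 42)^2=3023 / 1764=1.71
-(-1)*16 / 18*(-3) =-8 / 3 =-2.67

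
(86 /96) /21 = 43 /1008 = 0.04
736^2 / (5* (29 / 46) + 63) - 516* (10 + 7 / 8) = 15684443 / 6086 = 2577.13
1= 1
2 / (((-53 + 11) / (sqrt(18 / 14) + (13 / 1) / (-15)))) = 13 / 315 - sqrt(7) / 49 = -0.01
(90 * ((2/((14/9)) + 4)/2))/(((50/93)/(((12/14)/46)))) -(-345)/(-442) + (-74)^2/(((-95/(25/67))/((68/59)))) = -1620556088498/93533375845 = -17.33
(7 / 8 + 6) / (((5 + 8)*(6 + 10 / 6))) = 165 / 2392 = 0.07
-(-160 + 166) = -6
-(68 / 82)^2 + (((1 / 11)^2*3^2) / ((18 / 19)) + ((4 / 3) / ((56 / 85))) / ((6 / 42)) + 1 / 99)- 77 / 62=1398934627 / 113497758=12.33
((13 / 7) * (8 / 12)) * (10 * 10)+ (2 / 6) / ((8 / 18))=10463 / 84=124.56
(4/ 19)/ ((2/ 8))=16/ 19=0.84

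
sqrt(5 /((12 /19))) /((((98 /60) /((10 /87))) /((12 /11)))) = 0.22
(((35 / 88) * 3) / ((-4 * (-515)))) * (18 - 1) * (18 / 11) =3213 / 199408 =0.02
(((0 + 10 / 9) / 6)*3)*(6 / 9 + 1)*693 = 1925 / 3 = 641.67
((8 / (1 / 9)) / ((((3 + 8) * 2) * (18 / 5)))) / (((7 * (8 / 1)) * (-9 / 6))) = -5 / 462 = -0.01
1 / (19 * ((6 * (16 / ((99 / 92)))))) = 33 / 55936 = 0.00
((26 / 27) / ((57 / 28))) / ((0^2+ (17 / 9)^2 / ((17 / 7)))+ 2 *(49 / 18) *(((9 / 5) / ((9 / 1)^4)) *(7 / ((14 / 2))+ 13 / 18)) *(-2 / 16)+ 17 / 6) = 42456960 / 386137019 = 0.11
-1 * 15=-15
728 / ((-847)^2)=104 / 102487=0.00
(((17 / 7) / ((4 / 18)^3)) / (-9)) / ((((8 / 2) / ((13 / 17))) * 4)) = -1053 / 896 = -1.18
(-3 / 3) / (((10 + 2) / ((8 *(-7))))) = 14 / 3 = 4.67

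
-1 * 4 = -4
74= 74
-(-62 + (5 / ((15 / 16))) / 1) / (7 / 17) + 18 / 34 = 49319 / 357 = 138.15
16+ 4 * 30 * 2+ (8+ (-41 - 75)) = 148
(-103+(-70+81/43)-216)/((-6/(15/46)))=41615/1978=21.04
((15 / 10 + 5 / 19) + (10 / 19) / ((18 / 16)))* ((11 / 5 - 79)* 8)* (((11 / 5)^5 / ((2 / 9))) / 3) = -31457769728 / 296875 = -105963.01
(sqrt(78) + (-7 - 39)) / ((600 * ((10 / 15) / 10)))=-23 / 20 + sqrt(78) / 40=-0.93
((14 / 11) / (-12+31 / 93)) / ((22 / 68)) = -0.34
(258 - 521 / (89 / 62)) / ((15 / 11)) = -20548 / 267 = -76.96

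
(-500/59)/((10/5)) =-250/59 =-4.24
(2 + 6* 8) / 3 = 50 / 3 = 16.67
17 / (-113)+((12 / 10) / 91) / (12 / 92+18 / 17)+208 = 1656509041 / 7969325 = 207.86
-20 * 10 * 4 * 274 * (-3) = 657600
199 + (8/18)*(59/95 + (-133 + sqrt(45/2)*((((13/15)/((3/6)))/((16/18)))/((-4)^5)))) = 39947/285 - 13*sqrt(10)/10240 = 140.16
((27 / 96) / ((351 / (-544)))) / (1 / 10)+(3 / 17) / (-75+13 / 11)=-2347967 / 538356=-4.36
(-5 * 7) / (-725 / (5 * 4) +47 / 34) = 2380 / 2371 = 1.00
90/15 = 6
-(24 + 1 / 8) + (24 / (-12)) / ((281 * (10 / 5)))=-54241 / 2248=-24.13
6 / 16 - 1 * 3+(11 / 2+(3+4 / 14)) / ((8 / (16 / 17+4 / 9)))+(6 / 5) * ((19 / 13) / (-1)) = -530399 / 185640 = -2.86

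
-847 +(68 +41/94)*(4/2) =-33376/47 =-710.13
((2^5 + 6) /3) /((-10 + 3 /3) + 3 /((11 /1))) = -209 /144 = -1.45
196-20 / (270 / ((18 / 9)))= 5288 / 27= 195.85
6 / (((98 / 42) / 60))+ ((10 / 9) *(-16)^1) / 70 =9704 / 63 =154.03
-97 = -97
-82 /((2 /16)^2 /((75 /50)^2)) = -11808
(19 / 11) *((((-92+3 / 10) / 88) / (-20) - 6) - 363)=-637.27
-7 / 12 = -0.58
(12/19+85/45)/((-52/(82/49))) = -17671/217854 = -0.08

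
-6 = -6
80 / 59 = 1.36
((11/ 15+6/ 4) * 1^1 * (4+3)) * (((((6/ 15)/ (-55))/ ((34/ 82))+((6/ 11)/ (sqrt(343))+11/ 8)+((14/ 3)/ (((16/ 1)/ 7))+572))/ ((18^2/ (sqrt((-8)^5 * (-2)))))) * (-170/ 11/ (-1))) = 145792 * sqrt(7)/ 68607+242228302064/ 2205225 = 109848.52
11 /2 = 5.50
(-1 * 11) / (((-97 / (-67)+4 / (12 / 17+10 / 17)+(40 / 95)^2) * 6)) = -2926627 / 7528278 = -0.39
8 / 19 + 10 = 198 / 19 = 10.42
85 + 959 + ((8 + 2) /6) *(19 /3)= 9491 /9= 1054.56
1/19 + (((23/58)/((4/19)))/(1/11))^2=439091555/1022656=429.36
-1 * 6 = -6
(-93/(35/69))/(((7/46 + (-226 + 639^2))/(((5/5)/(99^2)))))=-32798/715509149355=-0.00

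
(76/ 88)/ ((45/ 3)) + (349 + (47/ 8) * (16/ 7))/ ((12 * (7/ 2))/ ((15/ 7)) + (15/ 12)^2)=67201969/ 3910830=17.18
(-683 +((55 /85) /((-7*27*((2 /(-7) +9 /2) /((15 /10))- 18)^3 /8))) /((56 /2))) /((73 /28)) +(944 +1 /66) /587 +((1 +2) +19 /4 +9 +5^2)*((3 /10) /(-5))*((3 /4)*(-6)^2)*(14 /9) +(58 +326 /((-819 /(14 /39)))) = -301850300050309072679 /980933836752054900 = -307.72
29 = 29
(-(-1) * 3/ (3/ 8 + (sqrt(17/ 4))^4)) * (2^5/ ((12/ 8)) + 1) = 1072/ 295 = 3.63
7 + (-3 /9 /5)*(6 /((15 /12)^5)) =107327 /15625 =6.87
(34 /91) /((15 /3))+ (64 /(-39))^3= -9019898 /2076165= -4.34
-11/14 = -0.79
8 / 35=0.23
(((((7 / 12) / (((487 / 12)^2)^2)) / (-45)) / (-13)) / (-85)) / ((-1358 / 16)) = 1536 / 30145317439603925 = 0.00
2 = 2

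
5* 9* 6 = 270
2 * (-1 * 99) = -198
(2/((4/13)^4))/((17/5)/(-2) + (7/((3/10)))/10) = 428415/1216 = 352.31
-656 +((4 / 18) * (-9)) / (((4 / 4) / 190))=-1036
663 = 663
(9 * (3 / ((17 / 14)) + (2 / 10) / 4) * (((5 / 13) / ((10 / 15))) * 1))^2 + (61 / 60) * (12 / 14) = 18834803867 / 109403840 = 172.16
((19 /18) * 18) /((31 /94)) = 57.61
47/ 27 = 1.74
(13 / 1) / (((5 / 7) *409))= 91 / 2045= 0.04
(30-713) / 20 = -683 / 20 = -34.15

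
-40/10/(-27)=4/27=0.15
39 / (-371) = -39 / 371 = -0.11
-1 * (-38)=38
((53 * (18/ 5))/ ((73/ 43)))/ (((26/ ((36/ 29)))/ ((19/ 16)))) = 3507381/ 550420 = 6.37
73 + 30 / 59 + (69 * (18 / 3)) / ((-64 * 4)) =542923 / 7552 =71.89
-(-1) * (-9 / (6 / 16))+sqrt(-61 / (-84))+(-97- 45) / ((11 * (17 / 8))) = -5624 / 187+sqrt(1281) / 42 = -29.22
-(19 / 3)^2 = -361 / 9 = -40.11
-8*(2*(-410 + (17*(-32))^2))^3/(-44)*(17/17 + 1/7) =42904844390718464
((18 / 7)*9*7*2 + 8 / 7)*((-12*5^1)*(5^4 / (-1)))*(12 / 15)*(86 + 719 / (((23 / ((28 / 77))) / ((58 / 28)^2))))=114083657880000 / 86779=1314645915.26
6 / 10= 3 / 5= 0.60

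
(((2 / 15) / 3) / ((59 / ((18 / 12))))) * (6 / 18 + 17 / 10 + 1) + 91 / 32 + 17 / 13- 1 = 3.15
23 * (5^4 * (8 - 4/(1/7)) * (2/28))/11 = -143750/77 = -1866.88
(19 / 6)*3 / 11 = 19 / 22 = 0.86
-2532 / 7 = -361.71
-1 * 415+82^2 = 6309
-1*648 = -648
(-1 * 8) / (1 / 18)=-144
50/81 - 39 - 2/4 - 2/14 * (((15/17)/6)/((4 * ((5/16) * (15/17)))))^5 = -413371939/10631250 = -38.88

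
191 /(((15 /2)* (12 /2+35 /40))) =3056 /825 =3.70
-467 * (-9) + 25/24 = 100897/24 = 4204.04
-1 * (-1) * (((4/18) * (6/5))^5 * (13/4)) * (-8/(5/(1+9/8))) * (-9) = 56576/421875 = 0.13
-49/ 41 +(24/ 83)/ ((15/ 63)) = 329/ 17015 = 0.02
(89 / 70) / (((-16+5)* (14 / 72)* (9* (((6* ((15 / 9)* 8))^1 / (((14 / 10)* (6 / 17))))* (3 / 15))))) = -267 / 130900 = -0.00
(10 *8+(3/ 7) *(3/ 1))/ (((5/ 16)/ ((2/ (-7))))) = -18208/ 245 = -74.32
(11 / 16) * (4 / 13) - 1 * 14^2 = -10181 / 52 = -195.79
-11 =-11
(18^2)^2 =104976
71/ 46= 1.54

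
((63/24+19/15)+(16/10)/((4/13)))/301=1091/36120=0.03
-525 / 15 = -35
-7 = -7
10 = 10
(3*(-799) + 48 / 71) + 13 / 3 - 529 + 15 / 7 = -4352002 / 1491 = -2918.85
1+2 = 3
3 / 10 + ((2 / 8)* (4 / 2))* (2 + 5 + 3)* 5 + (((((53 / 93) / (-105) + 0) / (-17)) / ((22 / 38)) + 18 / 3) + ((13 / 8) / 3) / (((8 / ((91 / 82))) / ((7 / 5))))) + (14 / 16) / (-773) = 46527599402897 / 1481552924544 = 31.40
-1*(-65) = 65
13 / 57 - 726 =-41369 / 57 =-725.77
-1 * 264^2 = -69696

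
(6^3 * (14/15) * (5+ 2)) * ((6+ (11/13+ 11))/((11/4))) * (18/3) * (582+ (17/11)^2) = 2778080191488/86515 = 32110965.63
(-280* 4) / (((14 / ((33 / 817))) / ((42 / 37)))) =-3.67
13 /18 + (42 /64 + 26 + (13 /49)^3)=928295101 /33882912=27.40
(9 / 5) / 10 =9 / 50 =0.18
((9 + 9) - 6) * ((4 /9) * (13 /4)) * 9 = 156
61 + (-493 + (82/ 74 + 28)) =-14907/ 37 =-402.89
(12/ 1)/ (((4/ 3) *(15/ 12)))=7.20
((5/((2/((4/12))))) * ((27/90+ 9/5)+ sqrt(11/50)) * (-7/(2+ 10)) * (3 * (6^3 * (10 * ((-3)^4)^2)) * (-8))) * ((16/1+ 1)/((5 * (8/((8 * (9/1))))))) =505931832 * sqrt(22)+ 10624568472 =12997599110.21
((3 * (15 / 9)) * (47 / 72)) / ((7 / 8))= 235 / 63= 3.73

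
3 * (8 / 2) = 12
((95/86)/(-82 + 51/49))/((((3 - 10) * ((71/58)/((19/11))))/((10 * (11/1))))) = 3664150/12111251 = 0.30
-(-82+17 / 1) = 65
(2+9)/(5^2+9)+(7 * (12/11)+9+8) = 9335/374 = 24.96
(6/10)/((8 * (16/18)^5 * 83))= 177147/108789760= 0.00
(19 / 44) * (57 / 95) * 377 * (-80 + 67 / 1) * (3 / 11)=-838071 / 2420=-346.31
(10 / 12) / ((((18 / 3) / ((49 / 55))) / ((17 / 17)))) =49 / 396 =0.12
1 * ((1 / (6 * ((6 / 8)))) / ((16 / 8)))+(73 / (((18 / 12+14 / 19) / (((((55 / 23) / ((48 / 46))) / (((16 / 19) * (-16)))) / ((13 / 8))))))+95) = 91.70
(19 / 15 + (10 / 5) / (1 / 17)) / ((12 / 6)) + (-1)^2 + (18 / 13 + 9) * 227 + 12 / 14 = 6488659 / 2730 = 2376.80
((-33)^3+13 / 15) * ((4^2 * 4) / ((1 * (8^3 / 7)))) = -1886647 / 60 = -31444.12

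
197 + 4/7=1383/7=197.57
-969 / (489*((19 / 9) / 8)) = -1224 / 163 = -7.51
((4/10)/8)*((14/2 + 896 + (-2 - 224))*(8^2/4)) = 2708/5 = 541.60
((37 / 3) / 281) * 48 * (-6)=-12.64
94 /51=1.84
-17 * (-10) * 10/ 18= 850/ 9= 94.44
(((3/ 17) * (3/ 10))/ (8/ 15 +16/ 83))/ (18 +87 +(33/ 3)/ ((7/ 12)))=5229/ 8882704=0.00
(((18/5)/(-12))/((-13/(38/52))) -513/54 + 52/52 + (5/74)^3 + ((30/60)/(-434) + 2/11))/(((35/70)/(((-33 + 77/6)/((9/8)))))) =24880946404897/83591886105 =297.65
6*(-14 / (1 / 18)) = -1512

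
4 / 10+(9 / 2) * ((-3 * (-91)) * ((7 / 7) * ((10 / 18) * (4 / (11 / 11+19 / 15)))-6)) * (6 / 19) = -3144314 / 1615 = -1946.94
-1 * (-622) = 622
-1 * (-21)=21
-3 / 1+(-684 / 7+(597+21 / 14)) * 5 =35013 / 14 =2500.93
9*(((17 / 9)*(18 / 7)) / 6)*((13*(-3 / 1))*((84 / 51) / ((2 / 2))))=-468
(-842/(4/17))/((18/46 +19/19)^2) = -3786053/2048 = -1848.66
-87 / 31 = -2.81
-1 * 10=-10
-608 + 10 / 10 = -607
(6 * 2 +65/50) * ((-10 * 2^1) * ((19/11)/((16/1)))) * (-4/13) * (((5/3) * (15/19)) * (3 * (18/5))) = 17955/143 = 125.56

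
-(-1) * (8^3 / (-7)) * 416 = -212992 / 7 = -30427.43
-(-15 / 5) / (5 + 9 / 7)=21 / 44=0.48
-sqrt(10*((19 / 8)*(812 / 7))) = -sqrt(2755) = -52.49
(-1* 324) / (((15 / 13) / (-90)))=25272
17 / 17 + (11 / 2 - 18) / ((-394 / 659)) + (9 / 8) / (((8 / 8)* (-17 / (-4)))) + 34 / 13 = 24.79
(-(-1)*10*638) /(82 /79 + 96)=252010 /3833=65.75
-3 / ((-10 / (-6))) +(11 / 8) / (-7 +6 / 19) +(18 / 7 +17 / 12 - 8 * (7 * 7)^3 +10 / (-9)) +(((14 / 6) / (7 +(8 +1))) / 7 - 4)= -602440164659 / 640080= -941195.11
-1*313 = -313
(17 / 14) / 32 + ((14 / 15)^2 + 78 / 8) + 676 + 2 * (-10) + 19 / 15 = 67326913 / 100800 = 667.93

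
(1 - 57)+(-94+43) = -107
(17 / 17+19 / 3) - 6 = 4 / 3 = 1.33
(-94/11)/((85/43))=-4.32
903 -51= 852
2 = 2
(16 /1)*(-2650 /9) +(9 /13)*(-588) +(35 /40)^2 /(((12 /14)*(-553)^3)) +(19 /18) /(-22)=-138569881018607 /27073757568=-5118.24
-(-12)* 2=24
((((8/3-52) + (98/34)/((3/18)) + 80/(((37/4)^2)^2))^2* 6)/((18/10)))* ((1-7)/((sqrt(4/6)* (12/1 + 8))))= -4685884748210572418* sqrt(6)/9135959059648521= -1256.36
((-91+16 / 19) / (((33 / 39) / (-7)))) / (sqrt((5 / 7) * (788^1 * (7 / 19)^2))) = 22269 * sqrt(6895) / 21670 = 85.33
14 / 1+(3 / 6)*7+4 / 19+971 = 37571 / 38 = 988.71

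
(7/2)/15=7/30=0.23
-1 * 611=-611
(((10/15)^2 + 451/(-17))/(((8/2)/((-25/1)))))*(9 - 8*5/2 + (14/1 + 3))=99775/102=978.19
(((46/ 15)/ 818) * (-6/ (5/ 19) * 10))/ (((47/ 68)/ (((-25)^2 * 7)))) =-104006000/ 19223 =-5410.50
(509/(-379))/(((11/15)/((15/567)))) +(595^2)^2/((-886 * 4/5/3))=-493777807065913025/930820968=-530475595.24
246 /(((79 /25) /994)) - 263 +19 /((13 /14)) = 79221213 /1027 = 77138.47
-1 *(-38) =38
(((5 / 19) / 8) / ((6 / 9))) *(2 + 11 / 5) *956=15057 / 76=198.12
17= 17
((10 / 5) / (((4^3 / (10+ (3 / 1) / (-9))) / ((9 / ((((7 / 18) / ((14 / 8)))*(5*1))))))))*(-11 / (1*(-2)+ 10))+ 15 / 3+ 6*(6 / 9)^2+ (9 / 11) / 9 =371131 / 84480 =4.39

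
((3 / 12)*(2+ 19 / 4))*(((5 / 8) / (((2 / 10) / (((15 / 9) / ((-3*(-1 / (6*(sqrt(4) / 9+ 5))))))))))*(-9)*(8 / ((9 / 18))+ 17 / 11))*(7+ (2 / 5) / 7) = -504120825 / 4928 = -102297.25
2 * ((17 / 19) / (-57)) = -34 / 1083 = -0.03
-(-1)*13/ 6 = 13/ 6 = 2.17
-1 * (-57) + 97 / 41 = 2434 / 41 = 59.37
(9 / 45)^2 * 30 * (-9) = -54 / 5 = -10.80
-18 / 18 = -1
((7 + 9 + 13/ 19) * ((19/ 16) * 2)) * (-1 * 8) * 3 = -951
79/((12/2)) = 79/6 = 13.17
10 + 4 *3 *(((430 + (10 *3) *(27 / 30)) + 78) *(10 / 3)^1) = 21410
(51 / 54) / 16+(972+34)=289745 / 288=1006.06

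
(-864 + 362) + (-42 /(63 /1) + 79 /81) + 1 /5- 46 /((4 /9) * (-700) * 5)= -501.46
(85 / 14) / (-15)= -17 / 42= -0.40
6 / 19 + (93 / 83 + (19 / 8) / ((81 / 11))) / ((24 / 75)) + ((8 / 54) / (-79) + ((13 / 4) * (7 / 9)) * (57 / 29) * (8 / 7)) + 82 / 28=1760750485997 / 131105169216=13.43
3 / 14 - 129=-1803 / 14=-128.79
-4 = -4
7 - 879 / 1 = -872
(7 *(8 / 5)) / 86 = 28 / 215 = 0.13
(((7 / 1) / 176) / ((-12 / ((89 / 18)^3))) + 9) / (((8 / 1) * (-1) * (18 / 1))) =-105919873 / 1773674496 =-0.06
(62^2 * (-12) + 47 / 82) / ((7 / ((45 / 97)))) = -170210205 / 55678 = -3057.05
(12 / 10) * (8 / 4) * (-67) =-804 / 5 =-160.80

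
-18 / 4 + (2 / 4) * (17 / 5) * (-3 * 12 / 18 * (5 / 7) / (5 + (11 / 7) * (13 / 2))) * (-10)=-1237 / 426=-2.90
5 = 5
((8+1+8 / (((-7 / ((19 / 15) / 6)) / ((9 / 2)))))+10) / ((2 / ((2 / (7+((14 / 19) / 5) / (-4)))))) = 7942 / 3087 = 2.57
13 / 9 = 1.44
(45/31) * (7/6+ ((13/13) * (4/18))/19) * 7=455/38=11.97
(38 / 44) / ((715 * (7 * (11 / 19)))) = 361 / 1211210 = 0.00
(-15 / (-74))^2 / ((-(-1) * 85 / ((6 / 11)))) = 135 / 512006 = 0.00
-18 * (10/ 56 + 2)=-549/ 14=-39.21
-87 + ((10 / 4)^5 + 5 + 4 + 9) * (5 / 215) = -116011 / 1376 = -84.31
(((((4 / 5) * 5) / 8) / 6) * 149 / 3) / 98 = 149 / 3528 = 0.04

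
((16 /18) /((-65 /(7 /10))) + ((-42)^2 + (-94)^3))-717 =-2426395753 /2925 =-829537.01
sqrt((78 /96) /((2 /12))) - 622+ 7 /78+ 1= -48431 /78+ sqrt(78) /4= -618.70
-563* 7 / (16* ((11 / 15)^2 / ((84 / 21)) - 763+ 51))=886725 / 2562716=0.35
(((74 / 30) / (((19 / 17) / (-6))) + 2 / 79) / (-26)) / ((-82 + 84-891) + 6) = -49596 / 86149895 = -0.00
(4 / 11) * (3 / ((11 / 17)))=204 / 121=1.69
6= 6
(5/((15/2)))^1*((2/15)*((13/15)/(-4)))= -13/675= -0.02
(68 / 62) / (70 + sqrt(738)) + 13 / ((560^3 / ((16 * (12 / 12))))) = 13062278643 / 708072736000-51 * sqrt(82) / 64511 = 0.01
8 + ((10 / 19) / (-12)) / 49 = 44683 / 5586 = 8.00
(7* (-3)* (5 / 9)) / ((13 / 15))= -175 / 13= -13.46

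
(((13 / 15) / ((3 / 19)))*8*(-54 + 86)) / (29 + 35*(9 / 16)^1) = 53248 / 1845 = 28.86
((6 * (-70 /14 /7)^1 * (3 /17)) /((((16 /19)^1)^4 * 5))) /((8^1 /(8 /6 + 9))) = -12119853 /31195136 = -0.39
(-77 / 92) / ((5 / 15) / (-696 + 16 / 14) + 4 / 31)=-6.51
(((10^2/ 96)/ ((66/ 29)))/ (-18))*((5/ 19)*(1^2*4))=-3625/ 135432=-0.03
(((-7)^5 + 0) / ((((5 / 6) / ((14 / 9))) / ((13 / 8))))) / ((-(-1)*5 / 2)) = -1529437 / 75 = -20392.49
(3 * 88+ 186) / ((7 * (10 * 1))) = 45 / 7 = 6.43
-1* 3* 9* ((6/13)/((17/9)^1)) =-1458/221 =-6.60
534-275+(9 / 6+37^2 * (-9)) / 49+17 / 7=981 / 98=10.01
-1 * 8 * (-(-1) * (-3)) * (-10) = -240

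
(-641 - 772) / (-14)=1413 / 14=100.93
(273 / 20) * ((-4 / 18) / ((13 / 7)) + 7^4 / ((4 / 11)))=21630217 / 240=90125.90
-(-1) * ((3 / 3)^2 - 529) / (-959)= 528 / 959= 0.55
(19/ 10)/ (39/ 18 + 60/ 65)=741/ 1205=0.61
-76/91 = -0.84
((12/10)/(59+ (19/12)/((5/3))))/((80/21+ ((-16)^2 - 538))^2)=2646/10230156959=0.00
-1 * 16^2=-256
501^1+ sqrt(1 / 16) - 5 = 1985 / 4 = 496.25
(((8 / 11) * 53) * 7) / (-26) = -1484 / 143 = -10.38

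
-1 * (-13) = 13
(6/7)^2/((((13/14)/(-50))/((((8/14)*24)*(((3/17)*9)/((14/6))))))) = -27993600/75803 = -369.29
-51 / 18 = -17 / 6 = -2.83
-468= -468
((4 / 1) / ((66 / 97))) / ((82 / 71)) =6887 / 1353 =5.09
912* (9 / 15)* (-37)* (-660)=13362624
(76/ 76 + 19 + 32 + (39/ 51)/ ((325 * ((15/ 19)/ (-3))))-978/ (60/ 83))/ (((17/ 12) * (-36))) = 5528863/ 216750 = 25.51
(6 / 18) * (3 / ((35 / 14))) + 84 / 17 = 454 / 85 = 5.34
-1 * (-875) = 875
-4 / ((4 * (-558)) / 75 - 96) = 25 / 786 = 0.03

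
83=83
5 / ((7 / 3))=15 / 7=2.14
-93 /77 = -1.21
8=8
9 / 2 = 4.50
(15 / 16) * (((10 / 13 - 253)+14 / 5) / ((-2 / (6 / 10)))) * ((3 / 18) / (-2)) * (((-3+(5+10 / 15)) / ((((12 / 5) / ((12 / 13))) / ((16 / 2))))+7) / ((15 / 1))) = -9614309 / 1622400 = -5.93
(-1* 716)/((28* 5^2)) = -179/175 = -1.02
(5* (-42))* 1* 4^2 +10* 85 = -2510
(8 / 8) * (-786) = -786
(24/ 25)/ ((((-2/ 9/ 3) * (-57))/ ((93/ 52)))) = 2511/ 6175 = 0.41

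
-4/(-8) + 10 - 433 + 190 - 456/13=-6957/26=-267.58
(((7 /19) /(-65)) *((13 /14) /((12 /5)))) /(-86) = 1 /39216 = 0.00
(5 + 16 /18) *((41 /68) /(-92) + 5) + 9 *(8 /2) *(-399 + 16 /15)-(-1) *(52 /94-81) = -21135962471 /1470160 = -14376.64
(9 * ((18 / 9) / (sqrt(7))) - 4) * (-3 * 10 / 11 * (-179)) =-21480 / 11 + 96660 * sqrt(7) / 77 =1368.55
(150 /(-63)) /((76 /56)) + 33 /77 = -529 /399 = -1.33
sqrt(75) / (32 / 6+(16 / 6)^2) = 0.70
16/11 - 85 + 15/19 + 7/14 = -82.26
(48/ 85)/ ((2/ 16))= 384/ 85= 4.52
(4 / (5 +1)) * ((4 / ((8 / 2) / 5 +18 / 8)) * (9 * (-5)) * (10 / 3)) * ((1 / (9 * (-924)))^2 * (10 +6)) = -0.00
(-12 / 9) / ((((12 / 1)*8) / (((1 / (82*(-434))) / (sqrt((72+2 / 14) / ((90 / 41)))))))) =sqrt(57974) / 3536877792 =0.00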